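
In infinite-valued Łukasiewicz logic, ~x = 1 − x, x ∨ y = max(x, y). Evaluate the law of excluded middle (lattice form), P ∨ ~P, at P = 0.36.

0.64

~P = 1 − 0.36 = 0.64
P ∨ ~P = max(0.36, 0.64) = 0.64
(The value 0.64 < 1 shows this instance is not satisfied; not a Ł∞-tautology — its value is max(a, 1−a).)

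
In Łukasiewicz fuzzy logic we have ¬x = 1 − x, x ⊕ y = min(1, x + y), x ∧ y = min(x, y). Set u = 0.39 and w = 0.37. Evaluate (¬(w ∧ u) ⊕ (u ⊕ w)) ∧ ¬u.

0.61

w ∧ u = min(0.37, 0.39) = 0.37
¬(w ∧ u) = 1 − 0.37 = 0.63
u ⊕ w = min(1, 0.39 + 0.37) = min(1, 0.76) = 0.76
¬(w ∧ u) ⊕ (u ⊕ w) = min(1, 0.63 + 0.76) = min(1, 1.39) = 1.00
¬u = 1 − 0.39 = 0.61
(¬(w ∧ u) ⊕ (u ⊕ w)) ∧ ¬u = min(1.00, 0.61) = 0.61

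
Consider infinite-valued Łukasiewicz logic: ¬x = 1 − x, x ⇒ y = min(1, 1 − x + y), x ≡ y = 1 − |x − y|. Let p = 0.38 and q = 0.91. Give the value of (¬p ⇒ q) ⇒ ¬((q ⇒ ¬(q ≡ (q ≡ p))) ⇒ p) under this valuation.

¬p = 1 − 0.38 = 0.62
¬p ⇒ q = min(1, 1 − 0.62 + 0.91) = min(1, 1.29) = 1.00
q ≡ p = 1 − |0.91 − 0.38| = 1 − 0.53 = 0.47
q ≡ (q ≡ p) = 1 − |0.91 − 0.47| = 1 − 0.44 = 0.56
¬(q ≡ (q ≡ p)) = 1 − 0.56 = 0.44
q ⇒ ¬(q ≡ (q ≡ p)) = min(1, 1 − 0.91 + 0.44) = min(1, 0.53) = 0.53
(q ⇒ ¬(q ≡ (q ≡ p))) ⇒ p = min(1, 1 − 0.53 + 0.38) = min(1, 0.85) = 0.85
¬((q ⇒ ¬(q ≡ (q ≡ p))) ⇒ p) = 1 − 0.85 = 0.15
(¬p ⇒ q) ⇒ ¬((q ⇒ ¬(q ≡ (q ≡ p))) ⇒ p) = min(1, 1 − 1.00 + 0.15) = min(1, 0.15) = 0.15

0.15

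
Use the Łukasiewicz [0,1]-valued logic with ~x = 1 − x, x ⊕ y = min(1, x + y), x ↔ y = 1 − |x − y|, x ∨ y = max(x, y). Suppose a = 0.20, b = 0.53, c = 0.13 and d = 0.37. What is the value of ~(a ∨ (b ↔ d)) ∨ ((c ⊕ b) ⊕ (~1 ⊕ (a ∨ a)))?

b ↔ d = 1 − |0.53 − 0.37| = 1 − 0.16 = 0.84
a ∨ (b ↔ d) = max(0.20, 0.84) = 0.84
~(a ∨ (b ↔ d)) = 1 − 0.84 = 0.16
c ⊕ b = min(1, 0.13 + 0.53) = min(1, 0.66) = 0.66
~1 = 1 − 1.00 = 0.00
a ∨ a = max(0.20, 0.20) = 0.20
~1 ⊕ (a ∨ a) = min(1, 0.00 + 0.20) = min(1, 0.20) = 0.20
(c ⊕ b) ⊕ (~1 ⊕ (a ∨ a)) = min(1, 0.66 + 0.20) = min(1, 0.86) = 0.86
~(a ∨ (b ↔ d)) ∨ ((c ⊕ b) ⊕ (~1 ⊕ (a ∨ a))) = max(0.16, 0.86) = 0.86

0.86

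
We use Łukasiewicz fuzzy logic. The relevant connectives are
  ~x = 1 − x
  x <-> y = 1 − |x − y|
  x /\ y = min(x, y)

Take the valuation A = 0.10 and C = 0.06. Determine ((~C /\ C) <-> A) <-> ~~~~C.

0.10

~C = 1 − 0.06 = 0.94
~C /\ C = min(0.94, 0.06) = 0.06
(~C /\ C) <-> A = 1 − |0.06 − 0.10| = 1 − 0.04 = 0.96
~~C = 1 − 0.94 = 0.06
~~~C = 1 − 0.06 = 0.94
~~~~C = 1 − 0.94 = 0.06
((~C /\ C) <-> A) <-> ~~~~C = 1 − |0.96 − 0.06| = 1 − 0.90 = 0.10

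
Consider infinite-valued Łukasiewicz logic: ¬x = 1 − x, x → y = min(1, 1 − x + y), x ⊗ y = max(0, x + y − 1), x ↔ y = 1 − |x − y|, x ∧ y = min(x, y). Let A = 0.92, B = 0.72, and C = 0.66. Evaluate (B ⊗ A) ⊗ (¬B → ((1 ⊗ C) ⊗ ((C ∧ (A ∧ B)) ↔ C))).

0.64

B ⊗ A = max(0, 0.72 + 0.92 − 1) = max(0, 0.64) = 0.64
¬B = 1 − 0.72 = 0.28
1 ⊗ C = max(0, 1.00 + 0.66 − 1) = max(0, 0.66) = 0.66
A ∧ B = min(0.92, 0.72) = 0.72
C ∧ (A ∧ B) = min(0.66, 0.72) = 0.66
(C ∧ (A ∧ B)) ↔ C = 1 − |0.66 − 0.66| = 1 − 0.00 = 1.00
(1 ⊗ C) ⊗ ((C ∧ (A ∧ B)) ↔ C) = max(0, 0.66 + 1.00 − 1) = max(0, 0.66) = 0.66
¬B → ((1 ⊗ C) ⊗ ((C ∧ (A ∧ B)) ↔ C)) = min(1, 1 − 0.28 + 0.66) = min(1, 1.38) = 1.00
(B ⊗ A) ⊗ (¬B → ((1 ⊗ C) ⊗ ((C ∧ (A ∧ B)) ↔ C))) = max(0, 0.64 + 1.00 − 1) = max(0, 0.64) = 0.64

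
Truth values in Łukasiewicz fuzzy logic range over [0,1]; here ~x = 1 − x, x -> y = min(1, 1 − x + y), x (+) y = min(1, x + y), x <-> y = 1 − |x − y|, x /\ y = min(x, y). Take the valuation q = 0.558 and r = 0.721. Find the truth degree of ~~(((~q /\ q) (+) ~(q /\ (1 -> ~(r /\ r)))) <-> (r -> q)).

~q = 1 − 0.558 = 0.442
~q /\ q = min(0.442, 0.558) = 0.442
r /\ r = min(0.721, 0.721) = 0.721
~(r /\ r) = 1 − 0.721 = 0.279
1 -> ~(r /\ r) = min(1, 1 − 1.000 + 0.279) = min(1, 0.279) = 0.279
q /\ (1 -> ~(r /\ r)) = min(0.558, 0.279) = 0.279
~(q /\ (1 -> ~(r /\ r))) = 1 − 0.279 = 0.721
(~q /\ q) (+) ~(q /\ (1 -> ~(r /\ r))) = min(1, 0.442 + 0.721) = min(1, 1.163) = 1.000
r -> q = min(1, 1 − 0.721 + 0.558) = min(1, 0.837) = 0.837
((~q /\ q) (+) ~(q /\ (1 -> ~(r /\ r)))) <-> (r -> q) = 1 − |1.000 − 0.837| = 1 − 0.163 = 0.837
~(((~q /\ q) (+) ~(q /\ (1 -> ~(r /\ r)))) <-> (r -> q)) = 1 − 0.837 = 0.163
~~(((~q /\ q) (+) ~(q /\ (1 -> ~(r /\ r)))) <-> (r -> q)) = 1 − 0.163 = 0.837

0.837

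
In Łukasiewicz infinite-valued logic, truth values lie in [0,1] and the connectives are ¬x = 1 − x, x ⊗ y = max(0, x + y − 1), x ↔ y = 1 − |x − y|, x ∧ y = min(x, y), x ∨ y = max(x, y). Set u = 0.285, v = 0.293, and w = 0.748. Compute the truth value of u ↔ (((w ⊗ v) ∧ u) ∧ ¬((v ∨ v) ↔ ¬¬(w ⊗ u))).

w ⊗ v = max(0, 0.748 + 0.293 − 1) = max(0, 0.041) = 0.041
(w ⊗ v) ∧ u = min(0.041, 0.285) = 0.041
v ∨ v = max(0.293, 0.293) = 0.293
w ⊗ u = max(0, 0.748 + 0.285 − 1) = max(0, 0.033) = 0.033
¬(w ⊗ u) = 1 − 0.033 = 0.967
¬¬(w ⊗ u) = 1 − 0.967 = 0.033
(v ∨ v) ↔ ¬¬(w ⊗ u) = 1 − |0.293 − 0.033| = 1 − 0.260 = 0.740
¬((v ∨ v) ↔ ¬¬(w ⊗ u)) = 1 − 0.740 = 0.260
((w ⊗ v) ∧ u) ∧ ¬((v ∨ v) ↔ ¬¬(w ⊗ u)) = min(0.041, 0.260) = 0.041
u ↔ (((w ⊗ v) ∧ u) ∧ ¬((v ∨ v) ↔ ¬¬(w ⊗ u))) = 1 − |0.285 − 0.041| = 1 − 0.244 = 0.756

0.756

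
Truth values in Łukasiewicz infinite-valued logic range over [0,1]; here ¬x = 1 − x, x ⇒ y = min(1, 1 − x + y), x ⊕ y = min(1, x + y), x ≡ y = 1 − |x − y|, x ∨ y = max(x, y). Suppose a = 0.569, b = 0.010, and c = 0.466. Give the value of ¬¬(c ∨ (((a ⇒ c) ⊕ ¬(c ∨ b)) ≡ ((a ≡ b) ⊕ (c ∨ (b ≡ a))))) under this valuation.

a ⇒ c = min(1, 1 − 0.569 + 0.466) = min(1, 0.897) = 0.897
c ∨ b = max(0.466, 0.010) = 0.466
¬(c ∨ b) = 1 − 0.466 = 0.534
(a ⇒ c) ⊕ ¬(c ∨ b) = min(1, 0.897 + 0.534) = min(1, 1.431) = 1.000
a ≡ b = 1 − |0.569 − 0.010| = 1 − 0.559 = 0.441
b ≡ a = 1 − |0.010 − 0.569| = 1 − 0.559 = 0.441
c ∨ (b ≡ a) = max(0.466, 0.441) = 0.466
(a ≡ b) ⊕ (c ∨ (b ≡ a)) = min(1, 0.441 + 0.466) = min(1, 0.907) = 0.907
((a ⇒ c) ⊕ ¬(c ∨ b)) ≡ ((a ≡ b) ⊕ (c ∨ (b ≡ a))) = 1 − |1.000 − 0.907| = 1 − 0.093 = 0.907
c ∨ (((a ⇒ c) ⊕ ¬(c ∨ b)) ≡ ((a ≡ b) ⊕ (c ∨ (b ≡ a)))) = max(0.466, 0.907) = 0.907
¬(c ∨ (((a ⇒ c) ⊕ ¬(c ∨ b)) ≡ ((a ≡ b) ⊕ (c ∨ (b ≡ a))))) = 1 − 0.907 = 0.093
¬¬(c ∨ (((a ⇒ c) ⊕ ¬(c ∨ b)) ≡ ((a ≡ b) ⊕ (c ∨ (b ≡ a))))) = 1 − 0.093 = 0.907

0.907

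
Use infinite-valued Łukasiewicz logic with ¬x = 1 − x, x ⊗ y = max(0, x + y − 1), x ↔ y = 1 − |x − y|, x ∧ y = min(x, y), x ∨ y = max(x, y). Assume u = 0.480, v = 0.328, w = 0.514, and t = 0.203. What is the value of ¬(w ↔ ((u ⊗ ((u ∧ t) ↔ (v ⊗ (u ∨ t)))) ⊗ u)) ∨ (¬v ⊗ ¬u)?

0.514

u ∧ t = min(0.480, 0.203) = 0.203
u ∨ t = max(0.480, 0.203) = 0.480
v ⊗ (u ∨ t) = max(0, 0.328 + 0.480 − 1) = max(0, -0.192) = 0.000
(u ∧ t) ↔ (v ⊗ (u ∨ t)) = 1 − |0.203 − 0.000| = 1 − 0.203 = 0.797
u ⊗ ((u ∧ t) ↔ (v ⊗ (u ∨ t))) = max(0, 0.480 + 0.797 − 1) = max(0, 0.277) = 0.277
(u ⊗ ((u ∧ t) ↔ (v ⊗ (u ∨ t)))) ⊗ u = max(0, 0.277 + 0.480 − 1) = max(0, -0.243) = 0.000
w ↔ ((u ⊗ ((u ∧ t) ↔ (v ⊗ (u ∨ t)))) ⊗ u) = 1 − |0.514 − 0.000| = 1 − 0.514 = 0.486
¬(w ↔ ((u ⊗ ((u ∧ t) ↔ (v ⊗ (u ∨ t)))) ⊗ u)) = 1 − 0.486 = 0.514
¬v = 1 − 0.328 = 0.672
¬u = 1 − 0.480 = 0.520
¬v ⊗ ¬u = max(0, 0.672 + 0.520 − 1) = max(0, 0.192) = 0.192
¬(w ↔ ((u ⊗ ((u ∧ t) ↔ (v ⊗ (u ∨ t)))) ⊗ u)) ∨ (¬v ⊗ ¬u) = max(0.514, 0.192) = 0.514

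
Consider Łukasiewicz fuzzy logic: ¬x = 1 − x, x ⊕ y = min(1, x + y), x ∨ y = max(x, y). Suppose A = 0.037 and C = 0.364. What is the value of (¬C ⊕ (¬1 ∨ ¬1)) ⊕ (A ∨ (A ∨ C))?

1.000

¬C = 1 − 0.364 = 0.636
¬1 = 1 − 1.000 = 0.000
¬1 ∨ ¬1 = max(0.000, 0.000) = 0.000
¬C ⊕ (¬1 ∨ ¬1) = min(1, 0.636 + 0.000) = min(1, 0.636) = 0.636
A ∨ C = max(0.037, 0.364) = 0.364
A ∨ (A ∨ C) = max(0.037, 0.364) = 0.364
(¬C ⊕ (¬1 ∨ ¬1)) ⊕ (A ∨ (A ∨ C)) = min(1, 0.636 + 0.364) = min(1, 1.000) = 1.000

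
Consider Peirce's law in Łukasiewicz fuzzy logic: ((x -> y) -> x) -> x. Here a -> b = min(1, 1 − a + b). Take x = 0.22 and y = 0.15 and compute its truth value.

0.93

x -> y = min(1, 1 − 0.22 + 0.15) = min(1, 0.93) = 0.93
(x -> y) -> x = min(1, 1 − 0.93 + 0.22) = min(1, 0.29) = 0.29
((x -> y) -> x) -> x = min(1, 1 − 0.29 + 0.22) = min(1, 0.93) = 0.93
(The value 0.93 < 1 shows this instance is not satisfied; not a Ł∞-tautology in general.)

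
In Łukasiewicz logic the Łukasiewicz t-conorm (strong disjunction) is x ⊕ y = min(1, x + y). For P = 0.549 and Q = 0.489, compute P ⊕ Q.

1.000

P ⊕ Q = min(1, 0.549 + 0.489) = min(1, 1.038) = 1.000
For comparison, the Gödel t-conorm max(x, y) would give 0.549.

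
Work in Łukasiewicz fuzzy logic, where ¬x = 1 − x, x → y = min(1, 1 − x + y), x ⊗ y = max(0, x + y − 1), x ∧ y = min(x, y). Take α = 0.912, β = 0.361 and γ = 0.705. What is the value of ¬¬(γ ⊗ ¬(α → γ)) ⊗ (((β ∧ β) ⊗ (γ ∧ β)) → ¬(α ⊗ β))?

α → γ = min(1, 1 − 0.912 + 0.705) = min(1, 0.793) = 0.793
¬(α → γ) = 1 − 0.793 = 0.207
γ ⊗ ¬(α → γ) = max(0, 0.705 + 0.207 − 1) = max(0, -0.088) = 0.000
¬(γ ⊗ ¬(α → γ)) = 1 − 0.000 = 1.000
¬¬(γ ⊗ ¬(α → γ)) = 1 − 1.000 = 0.000
β ∧ β = min(0.361, 0.361) = 0.361
γ ∧ β = min(0.705, 0.361) = 0.361
(β ∧ β) ⊗ (γ ∧ β) = max(0, 0.361 + 0.361 − 1) = max(0, -0.278) = 0.000
α ⊗ β = max(0, 0.912 + 0.361 − 1) = max(0, 0.273) = 0.273
¬(α ⊗ β) = 1 − 0.273 = 0.727
((β ∧ β) ⊗ (γ ∧ β)) → ¬(α ⊗ β) = min(1, 1 − 0.000 + 0.727) = min(1, 1.727) = 1.000
¬¬(γ ⊗ ¬(α → γ)) ⊗ (((β ∧ β) ⊗ (γ ∧ β)) → ¬(α ⊗ β)) = max(0, 0.000 + 1.000 − 1) = max(0, 0.000) = 0.000

0.000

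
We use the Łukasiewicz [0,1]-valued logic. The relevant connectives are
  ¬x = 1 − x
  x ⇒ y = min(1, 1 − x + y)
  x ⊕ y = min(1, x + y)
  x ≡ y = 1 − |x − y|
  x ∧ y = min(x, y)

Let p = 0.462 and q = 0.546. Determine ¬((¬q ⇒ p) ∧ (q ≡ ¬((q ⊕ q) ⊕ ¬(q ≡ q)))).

0.546

¬q = 1 − 0.546 = 0.454
¬q ⇒ p = min(1, 1 − 0.454 + 0.462) = min(1, 1.008) = 1.000
q ⊕ q = min(1, 0.546 + 0.546) = min(1, 1.092) = 1.000
q ≡ q = 1 − |0.546 − 0.546| = 1 − 0.000 = 1.000
¬(q ≡ q) = 1 − 1.000 = 0.000
(q ⊕ q) ⊕ ¬(q ≡ q) = min(1, 1.000 + 0.000) = min(1, 1.000) = 1.000
¬((q ⊕ q) ⊕ ¬(q ≡ q)) = 1 − 1.000 = 0.000
q ≡ ¬((q ⊕ q) ⊕ ¬(q ≡ q)) = 1 − |0.546 − 0.000| = 1 − 0.546 = 0.454
(¬q ⇒ p) ∧ (q ≡ ¬((q ⊕ q) ⊕ ¬(q ≡ q))) = min(1.000, 0.454) = 0.454
¬((¬q ⇒ p) ∧ (q ≡ ¬((q ⊕ q) ⊕ ¬(q ≡ q)))) = 1 − 0.454 = 0.546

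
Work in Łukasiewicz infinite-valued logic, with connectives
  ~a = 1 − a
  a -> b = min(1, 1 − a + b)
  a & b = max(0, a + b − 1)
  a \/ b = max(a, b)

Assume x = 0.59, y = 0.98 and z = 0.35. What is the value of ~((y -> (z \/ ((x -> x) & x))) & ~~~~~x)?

0.98

x -> x = min(1, 1 − 0.59 + 0.59) = min(1, 1.00) = 1.00
(x -> x) & x = max(0, 1.00 + 0.59 − 1) = max(0, 0.59) = 0.59
z \/ ((x -> x) & x) = max(0.35, 0.59) = 0.59
y -> (z \/ ((x -> x) & x)) = min(1, 1 − 0.98 + 0.59) = min(1, 0.61) = 0.61
~x = 1 − 0.59 = 0.41
~~x = 1 − 0.41 = 0.59
~~~x = 1 − 0.59 = 0.41
~~~~x = 1 − 0.41 = 0.59
~~~~~x = 1 − 0.59 = 0.41
(y -> (z \/ ((x -> x) & x))) & ~~~~~x = max(0, 0.61 + 0.41 − 1) = max(0, 0.02) = 0.02
~((y -> (z \/ ((x -> x) & x))) & ~~~~~x) = 1 − 0.02 = 0.98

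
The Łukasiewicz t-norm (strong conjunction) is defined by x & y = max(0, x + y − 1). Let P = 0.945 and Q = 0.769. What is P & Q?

0.714

P & Q = max(0, 0.945 + 0.769 − 1) = max(0, 0.714) = 0.714
For comparison, the Gödel (minimum) t-norm min(x, y) would give 0.769.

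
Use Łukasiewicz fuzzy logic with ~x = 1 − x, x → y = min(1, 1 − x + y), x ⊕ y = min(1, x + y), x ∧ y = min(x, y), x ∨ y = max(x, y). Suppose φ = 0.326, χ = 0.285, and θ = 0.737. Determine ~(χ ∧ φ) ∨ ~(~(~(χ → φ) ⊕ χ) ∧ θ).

χ ∧ φ = min(0.285, 0.326) = 0.285
~(χ ∧ φ) = 1 − 0.285 = 0.715
χ → φ = min(1, 1 − 0.285 + 0.326) = min(1, 1.041) = 1.000
~(χ → φ) = 1 − 1.000 = 0.000
~(χ → φ) ⊕ χ = min(1, 0.000 + 0.285) = min(1, 0.285) = 0.285
~(~(χ → φ) ⊕ χ) = 1 − 0.285 = 0.715
~(~(χ → φ) ⊕ χ) ∧ θ = min(0.715, 0.737) = 0.715
~(~(~(χ → φ) ⊕ χ) ∧ θ) = 1 − 0.715 = 0.285
~(χ ∧ φ) ∨ ~(~(~(χ → φ) ⊕ χ) ∧ θ) = max(0.715, 0.285) = 0.715

0.715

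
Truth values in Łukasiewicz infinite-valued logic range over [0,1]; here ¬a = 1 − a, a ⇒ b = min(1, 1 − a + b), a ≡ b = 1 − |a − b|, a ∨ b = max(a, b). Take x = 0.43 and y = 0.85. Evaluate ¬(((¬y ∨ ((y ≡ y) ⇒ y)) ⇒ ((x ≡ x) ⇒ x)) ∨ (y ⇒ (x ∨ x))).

¬y = 1 − 0.85 = 0.15
y ≡ y = 1 − |0.85 − 0.85| = 1 − 0.00 = 1.00
(y ≡ y) ⇒ y = min(1, 1 − 1.00 + 0.85) = min(1, 0.85) = 0.85
¬y ∨ ((y ≡ y) ⇒ y) = max(0.15, 0.85) = 0.85
x ≡ x = 1 − |0.43 − 0.43| = 1 − 0.00 = 1.00
(x ≡ x) ⇒ x = min(1, 1 − 1.00 + 0.43) = min(1, 0.43) = 0.43
(¬y ∨ ((y ≡ y) ⇒ y)) ⇒ ((x ≡ x) ⇒ x) = min(1, 1 − 0.85 + 0.43) = min(1, 0.58) = 0.58
x ∨ x = max(0.43, 0.43) = 0.43
y ⇒ (x ∨ x) = min(1, 1 − 0.85 + 0.43) = min(1, 0.58) = 0.58
((¬y ∨ ((y ≡ y) ⇒ y)) ⇒ ((x ≡ x) ⇒ x)) ∨ (y ⇒ (x ∨ x)) = max(0.58, 0.58) = 0.58
¬(((¬y ∨ ((y ≡ y) ⇒ y)) ⇒ ((x ≡ x) ⇒ x)) ∨ (y ⇒ (x ∨ x))) = 1 − 0.58 = 0.42

0.42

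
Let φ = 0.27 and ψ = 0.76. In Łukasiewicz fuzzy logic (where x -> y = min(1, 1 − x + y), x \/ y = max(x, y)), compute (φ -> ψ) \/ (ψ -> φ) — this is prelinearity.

1.00

φ -> ψ = min(1, 1 − 0.27 + 0.76) = min(1, 1.49) = 1.00
ψ -> φ = min(1, 1 − 0.76 + 0.27) = min(1, 0.51) = 0.51
(φ -> ψ) \/ (ψ -> φ) = max(1.00, 0.51) = 1.00
(As expected: a Ł∞-tautology — holds in every MV-chain.)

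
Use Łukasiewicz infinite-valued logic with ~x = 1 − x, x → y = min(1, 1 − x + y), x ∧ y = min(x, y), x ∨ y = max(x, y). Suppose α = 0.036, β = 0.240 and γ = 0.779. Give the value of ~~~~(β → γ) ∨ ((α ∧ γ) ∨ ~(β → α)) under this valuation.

1.000

β → γ = min(1, 1 − 0.240 + 0.779) = min(1, 1.539) = 1.000
~(β → γ) = 1 − 1.000 = 0.000
~~(β → γ) = 1 − 0.000 = 1.000
~~~(β → γ) = 1 − 1.000 = 0.000
~~~~(β → γ) = 1 − 0.000 = 1.000
α ∧ γ = min(0.036, 0.779) = 0.036
β → α = min(1, 1 − 0.240 + 0.036) = min(1, 0.796) = 0.796
~(β → α) = 1 − 0.796 = 0.204
(α ∧ γ) ∨ ~(β → α) = max(0.036, 0.204) = 0.204
~~~~(β → γ) ∨ ((α ∧ γ) ∨ ~(β → α)) = max(1.000, 0.204) = 1.000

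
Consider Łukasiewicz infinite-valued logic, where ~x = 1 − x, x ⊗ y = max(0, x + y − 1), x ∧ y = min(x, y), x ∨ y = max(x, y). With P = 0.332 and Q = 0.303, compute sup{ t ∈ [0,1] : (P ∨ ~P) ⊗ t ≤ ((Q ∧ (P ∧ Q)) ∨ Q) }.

~P = 1 − 0.332 = 0.668
P ∨ ~P = max(0.332, 0.668) = 0.668
So the left factor is P ∨ ~P = 0.668.
P ∧ Q = min(0.332, 0.303) = 0.303
Q ∧ (P ∧ Q) = min(0.303, 0.303) = 0.303
(Q ∧ (P ∧ Q)) ∨ Q = max(0.303, 0.303) = 0.303
So the right-hand bound is (Q ∧ (P ∧ Q)) ∨ Q = 0.303.
The residuum of the Łukasiewicz t-norm gives the supremum: min(1, 1 − 0.668 + 0.303).
1 − 0.668 + 0.303 = 0.635, so t = min(1, 0.635) = 0.635.
Check: 0.668 ⊗ 0.635 = max(0, 0.303) = 0.303 ≤ 0.303.

0.635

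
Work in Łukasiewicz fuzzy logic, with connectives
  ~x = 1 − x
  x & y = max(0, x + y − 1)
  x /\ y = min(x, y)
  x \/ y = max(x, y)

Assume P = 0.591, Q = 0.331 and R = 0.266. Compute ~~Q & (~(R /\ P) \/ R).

~Q = 1 − 0.331 = 0.669
~~Q = 1 − 0.669 = 0.331
R /\ P = min(0.266, 0.591) = 0.266
~(R /\ P) = 1 − 0.266 = 0.734
~(R /\ P) \/ R = max(0.734, 0.266) = 0.734
~~Q & (~(R /\ P) \/ R) = max(0, 0.331 + 0.734 − 1) = max(0, 0.065) = 0.065

0.065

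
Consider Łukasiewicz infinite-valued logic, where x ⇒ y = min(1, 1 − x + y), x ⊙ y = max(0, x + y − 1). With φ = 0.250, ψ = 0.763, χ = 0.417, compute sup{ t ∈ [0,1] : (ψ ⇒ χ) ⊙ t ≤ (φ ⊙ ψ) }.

0.359

ψ ⇒ χ = min(1, 1 − 0.763 + 0.417) = min(1, 0.654) = 0.654
So the left factor is ψ ⇒ χ = 0.654.
φ ⊙ ψ = max(0, 0.250 + 0.763 − 1) = max(0, 0.013) = 0.013
So the right-hand bound is φ ⊙ ψ = 0.013.
The residuum of the Łukasiewicz t-norm gives the supremum: min(1, 1 − 0.654 + 0.013).
1 − 0.654 + 0.013 = 0.359, so t = min(1, 0.359) = 0.359.
Check: 0.654 ⊙ 0.359 = max(0, 0.013) = 0.013 ≤ 0.013.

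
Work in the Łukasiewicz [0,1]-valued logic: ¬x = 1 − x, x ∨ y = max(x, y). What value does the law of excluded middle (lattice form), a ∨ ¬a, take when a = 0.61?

¬a = 1 − 0.61 = 0.39
a ∨ ¬a = max(0.61, 0.39) = 0.61
(The value 0.61 < 1 shows this instance is not satisfied; not a Ł∞-tautology — its value is max(a, 1−a).)

0.61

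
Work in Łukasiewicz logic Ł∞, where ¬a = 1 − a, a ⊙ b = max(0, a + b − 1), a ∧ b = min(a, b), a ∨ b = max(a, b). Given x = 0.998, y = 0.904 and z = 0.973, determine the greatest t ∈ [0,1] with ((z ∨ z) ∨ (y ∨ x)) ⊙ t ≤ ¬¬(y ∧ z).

0.906

z ∨ z = max(0.973, 0.973) = 0.973
y ∨ x = max(0.904, 0.998) = 0.998
(z ∨ z) ∨ (y ∨ x) = max(0.973, 0.998) = 0.998
So the left factor is (z ∨ z) ∨ (y ∨ x) = 0.998.
y ∧ z = min(0.904, 0.973) = 0.904
¬(y ∧ z) = 1 − 0.904 = 0.096
¬¬(y ∧ z) = 1 − 0.096 = 0.904
So the right-hand bound is ¬¬(y ∧ z) = 0.904.
The residuum of the Łukasiewicz t-norm gives the supremum: min(1, 1 − 0.998 + 0.904).
1 − 0.998 + 0.904 = 0.906, so t = min(1, 0.906) = 0.906.
Check: 0.998 ⊙ 0.906 = max(0, 0.904) = 0.904 ≤ 0.904.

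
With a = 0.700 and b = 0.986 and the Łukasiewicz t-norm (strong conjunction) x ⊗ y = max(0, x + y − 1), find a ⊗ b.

a ⊗ b = max(0, 0.700 + 0.986 − 1) = max(0, 0.686) = 0.686
For comparison, the Gödel (minimum) t-norm min(x, y) would give 0.700.

0.686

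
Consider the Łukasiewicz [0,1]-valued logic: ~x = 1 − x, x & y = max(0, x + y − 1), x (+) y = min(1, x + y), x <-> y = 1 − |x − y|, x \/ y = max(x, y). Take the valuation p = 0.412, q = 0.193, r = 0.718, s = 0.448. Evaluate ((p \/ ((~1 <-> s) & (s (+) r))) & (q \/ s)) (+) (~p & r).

~1 = 1 − 1.000 = 0.000
~1 <-> s = 1 − |0.000 − 0.448| = 1 − 0.448 = 0.552
s (+) r = min(1, 0.448 + 0.718) = min(1, 1.166) = 1.000
(~1 <-> s) & (s (+) r) = max(0, 0.552 + 1.000 − 1) = max(0, 0.552) = 0.552
p \/ ((~1 <-> s) & (s (+) r)) = max(0.412, 0.552) = 0.552
q \/ s = max(0.193, 0.448) = 0.448
(p \/ ((~1 <-> s) & (s (+) r))) & (q \/ s) = max(0, 0.552 + 0.448 − 1) = max(0, 0.000) = 0.000
~p = 1 − 0.412 = 0.588
~p & r = max(0, 0.588 + 0.718 − 1) = max(0, 0.306) = 0.306
((p \/ ((~1 <-> s) & (s (+) r))) & (q \/ s)) (+) (~p & r) = min(1, 0.000 + 0.306) = min(1, 0.306) = 0.306

0.306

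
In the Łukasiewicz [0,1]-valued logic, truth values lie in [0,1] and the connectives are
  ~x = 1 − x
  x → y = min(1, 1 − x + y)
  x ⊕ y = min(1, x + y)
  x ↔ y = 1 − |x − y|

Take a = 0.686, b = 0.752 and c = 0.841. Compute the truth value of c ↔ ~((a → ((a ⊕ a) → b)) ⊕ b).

0.159

a ⊕ a = min(1, 0.686 + 0.686) = min(1, 1.372) = 1.000
(a ⊕ a) → b = min(1, 1 − 1.000 + 0.752) = min(1, 0.752) = 0.752
a → ((a ⊕ a) → b) = min(1, 1 − 0.686 + 0.752) = min(1, 1.066) = 1.000
(a → ((a ⊕ a) → b)) ⊕ b = min(1, 1.000 + 0.752) = min(1, 1.752) = 1.000
~((a → ((a ⊕ a) → b)) ⊕ b) = 1 − 1.000 = 0.000
c ↔ ~((a → ((a ⊕ a) → b)) ⊕ b) = 1 − |0.841 − 0.000| = 1 − 0.841 = 0.159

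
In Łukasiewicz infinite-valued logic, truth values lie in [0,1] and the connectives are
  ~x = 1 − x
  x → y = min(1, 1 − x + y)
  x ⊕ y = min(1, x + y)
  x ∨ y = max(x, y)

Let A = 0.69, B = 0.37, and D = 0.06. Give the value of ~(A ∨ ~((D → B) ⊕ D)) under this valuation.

D → B = min(1, 1 − 0.06 + 0.37) = min(1, 1.31) = 1.00
(D → B) ⊕ D = min(1, 1.00 + 0.06) = min(1, 1.06) = 1.00
~((D → B) ⊕ D) = 1 − 1.00 = 0.00
A ∨ ~((D → B) ⊕ D) = max(0.69, 0.00) = 0.69
~(A ∨ ~((D → B) ⊕ D)) = 1 − 0.69 = 0.31

0.31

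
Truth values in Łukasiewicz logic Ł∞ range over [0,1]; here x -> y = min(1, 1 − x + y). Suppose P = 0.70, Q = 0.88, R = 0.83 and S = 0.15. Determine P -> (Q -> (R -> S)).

0.74

R -> S = min(1, 1 − 0.83 + 0.15) = min(1, 0.32) = 0.32
Q -> (R -> S) = min(1, 1 − 0.88 + 0.32) = min(1, 0.44) = 0.44
P -> (Q -> (R -> S)) = min(1, 1 − 0.70 + 0.44) = min(1, 0.74) = 0.74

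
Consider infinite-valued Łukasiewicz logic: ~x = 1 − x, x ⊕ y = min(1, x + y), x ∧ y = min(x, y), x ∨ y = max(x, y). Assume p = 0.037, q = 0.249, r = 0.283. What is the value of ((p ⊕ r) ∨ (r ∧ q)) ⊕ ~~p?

0.357

p ⊕ r = min(1, 0.037 + 0.283) = min(1, 0.320) = 0.320
r ∧ q = min(0.283, 0.249) = 0.249
(p ⊕ r) ∨ (r ∧ q) = max(0.320, 0.249) = 0.320
~p = 1 − 0.037 = 0.963
~~p = 1 − 0.963 = 0.037
((p ⊕ r) ∨ (r ∧ q)) ⊕ ~~p = min(1, 0.320 + 0.037) = min(1, 0.357) = 0.357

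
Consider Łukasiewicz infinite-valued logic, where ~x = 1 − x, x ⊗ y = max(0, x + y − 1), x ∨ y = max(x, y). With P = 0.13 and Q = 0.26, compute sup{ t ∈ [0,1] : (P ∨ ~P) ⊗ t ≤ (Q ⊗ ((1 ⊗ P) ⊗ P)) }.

0.13

~P = 1 − 0.13 = 0.87
P ∨ ~P = max(0.13, 0.87) = 0.87
So the left factor is P ∨ ~P = 0.87.
1 ⊗ P = max(0, 1.00 + 0.13 − 1) = max(0, 0.13) = 0.13
(1 ⊗ P) ⊗ P = max(0, 0.13 + 0.13 − 1) = max(0, -0.74) = 0.00
Q ⊗ ((1 ⊗ P) ⊗ P) = max(0, 0.26 + 0.00 − 1) = max(0, -0.74) = 0.00
So the right-hand bound is Q ⊗ ((1 ⊗ P) ⊗ P) = 0.00.
The residuum of the Łukasiewicz t-norm gives the supremum: min(1, 1 − 0.87 + 0.00).
1 − 0.87 + 0.00 = 0.13, so t = min(1, 0.13) = 0.13.
Check: 0.87 ⊗ 0.13 = max(0, 0.00) = 0.00 ≤ 0.00.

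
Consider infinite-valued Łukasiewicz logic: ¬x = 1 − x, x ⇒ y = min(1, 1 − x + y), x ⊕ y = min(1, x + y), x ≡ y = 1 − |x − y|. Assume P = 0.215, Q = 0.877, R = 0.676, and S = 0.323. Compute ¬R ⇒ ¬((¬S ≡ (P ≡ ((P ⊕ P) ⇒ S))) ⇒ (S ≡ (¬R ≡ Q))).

0.676

¬R = 1 − 0.676 = 0.324
¬S = 1 − 0.323 = 0.677
P ⊕ P = min(1, 0.215 + 0.215) = min(1, 0.430) = 0.430
(P ⊕ P) ⇒ S = min(1, 1 − 0.430 + 0.323) = min(1, 0.893) = 0.893
P ≡ ((P ⊕ P) ⇒ S) = 1 − |0.215 − 0.893| = 1 − 0.678 = 0.322
¬S ≡ (P ≡ ((P ⊕ P) ⇒ S)) = 1 − |0.677 − 0.322| = 1 − 0.355 = 0.645
¬R ≡ Q = 1 − |0.324 − 0.877| = 1 − 0.553 = 0.447
S ≡ (¬R ≡ Q) = 1 − |0.323 − 0.447| = 1 − 0.124 = 0.876
(¬S ≡ (P ≡ ((P ⊕ P) ⇒ S))) ⇒ (S ≡ (¬R ≡ Q)) = min(1, 1 − 0.645 + 0.876) = min(1, 1.231) = 1.000
¬((¬S ≡ (P ≡ ((P ⊕ P) ⇒ S))) ⇒ (S ≡ (¬R ≡ Q))) = 1 − 1.000 = 0.000
¬R ⇒ ¬((¬S ≡ (P ≡ ((P ⊕ P) ⇒ S))) ⇒ (S ≡ (¬R ≡ Q))) = min(1, 1 − 0.324 + 0.000) = min(1, 0.676) = 0.676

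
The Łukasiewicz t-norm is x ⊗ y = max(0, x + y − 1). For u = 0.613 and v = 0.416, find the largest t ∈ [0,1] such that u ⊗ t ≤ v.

0.803

The residuum of the Łukasiewicz t-norm gives the supremum: min(1, 1 − 0.613 + 0.416).
1 − 0.613 + 0.416 = 0.803, so t = min(1, 0.803) = 0.803.
Check: 0.613 ⊗ 0.803 = max(0, 0.416) = 0.416 ≤ 0.416.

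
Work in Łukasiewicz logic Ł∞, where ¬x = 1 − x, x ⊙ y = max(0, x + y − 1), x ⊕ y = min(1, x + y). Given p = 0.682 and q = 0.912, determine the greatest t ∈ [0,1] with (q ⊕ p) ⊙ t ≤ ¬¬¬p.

q ⊕ p = min(1, 0.912 + 0.682) = min(1, 1.594) = 1.000
So the left factor is q ⊕ p = 1.000.
¬p = 1 − 0.682 = 0.318
¬¬p = 1 − 0.318 = 0.682
¬¬¬p = 1 − 0.682 = 0.318
So the right-hand bound is ¬¬¬p = 0.318.
The residuum of the Łukasiewicz t-norm gives the supremum: min(1, 1 − 1.000 + 0.318).
1 − 1.000 + 0.318 = 0.318, so t = min(1, 0.318) = 0.318.
Check: 1.000 ⊙ 0.318 = max(0, 0.318) = 0.318 ≤ 0.318.

0.318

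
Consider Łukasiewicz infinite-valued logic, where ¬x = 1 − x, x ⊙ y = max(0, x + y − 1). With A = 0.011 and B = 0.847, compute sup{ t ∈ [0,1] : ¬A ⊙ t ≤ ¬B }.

0.164

¬A = 1 − 0.011 = 0.989
So the left factor is ¬A = 0.989.
¬B = 1 − 0.847 = 0.153
So the right-hand bound is ¬B = 0.153.
The residuum of the Łukasiewicz t-norm gives the supremum: min(1, 1 − 0.989 + 0.153).
1 − 0.989 + 0.153 = 0.164, so t = min(1, 0.164) = 0.164.
Check: 0.989 ⊙ 0.164 = max(0, 0.153) = 0.153 ≤ 0.153.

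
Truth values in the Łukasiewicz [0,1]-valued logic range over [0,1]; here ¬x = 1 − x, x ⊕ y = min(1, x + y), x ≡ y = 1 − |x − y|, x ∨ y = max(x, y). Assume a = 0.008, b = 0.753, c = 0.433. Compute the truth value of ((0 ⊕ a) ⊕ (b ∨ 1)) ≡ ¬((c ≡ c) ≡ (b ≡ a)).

0.745

0 ⊕ a = min(1, 0.000 + 0.008) = min(1, 0.008) = 0.008
b ∨ 1 = max(0.753, 1.000) = 1.000
(0 ⊕ a) ⊕ (b ∨ 1) = min(1, 0.008 + 1.000) = min(1, 1.008) = 1.000
c ≡ c = 1 − |0.433 − 0.433| = 1 − 0.000 = 1.000
b ≡ a = 1 − |0.753 − 0.008| = 1 − 0.745 = 0.255
(c ≡ c) ≡ (b ≡ a) = 1 − |1.000 − 0.255| = 1 − 0.745 = 0.255
¬((c ≡ c) ≡ (b ≡ a)) = 1 − 0.255 = 0.745
((0 ⊕ a) ⊕ (b ∨ 1)) ≡ ¬((c ≡ c) ≡ (b ≡ a)) = 1 − |1.000 − 0.745| = 1 − 0.255 = 0.745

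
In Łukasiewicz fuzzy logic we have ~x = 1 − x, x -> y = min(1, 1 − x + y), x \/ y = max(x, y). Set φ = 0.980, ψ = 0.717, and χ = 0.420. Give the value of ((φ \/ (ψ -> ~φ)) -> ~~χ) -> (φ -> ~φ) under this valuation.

0.600

~φ = 1 − 0.980 = 0.020
ψ -> ~φ = min(1, 1 − 0.717 + 0.020) = min(1, 0.303) = 0.303
φ \/ (ψ -> ~φ) = max(0.980, 0.303) = 0.980
~χ = 1 − 0.420 = 0.580
~~χ = 1 − 0.580 = 0.420
(φ \/ (ψ -> ~φ)) -> ~~χ = min(1, 1 − 0.980 + 0.420) = min(1, 0.440) = 0.440
φ -> ~φ = min(1, 1 − 0.980 + 0.020) = min(1, 0.040) = 0.040
((φ \/ (ψ -> ~φ)) -> ~~χ) -> (φ -> ~φ) = min(1, 1 − 0.440 + 0.040) = min(1, 0.600) = 0.600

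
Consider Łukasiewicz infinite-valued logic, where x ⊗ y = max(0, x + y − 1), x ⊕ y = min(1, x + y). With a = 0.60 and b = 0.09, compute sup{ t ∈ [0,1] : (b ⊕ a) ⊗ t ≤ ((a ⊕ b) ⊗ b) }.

b ⊕ a = min(1, 0.09 + 0.60) = min(1, 0.69) = 0.69
So the left factor is b ⊕ a = 0.69.
a ⊕ b = min(1, 0.60 + 0.09) = min(1, 0.69) = 0.69
(a ⊕ b) ⊗ b = max(0, 0.69 + 0.09 − 1) = max(0, -0.22) = 0.00
So the right-hand bound is (a ⊕ b) ⊗ b = 0.00.
The residuum of the Łukasiewicz t-norm gives the supremum: min(1, 1 − 0.69 + 0.00).
1 − 0.69 + 0.00 = 0.31, so t = min(1, 0.31) = 0.31.
Check: 0.69 ⊗ 0.31 = max(0, 0.00) = 0.00 ≤ 0.00.

0.31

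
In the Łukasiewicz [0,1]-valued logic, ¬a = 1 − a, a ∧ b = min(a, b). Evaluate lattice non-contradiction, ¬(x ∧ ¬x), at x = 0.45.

0.55

¬x = 1 − 0.45 = 0.55
x ∧ ¬x = min(0.45, 0.55) = 0.45
¬(x ∧ ¬x) = 1 − 0.45 = 0.55
(The value 0.55 < 1 shows this instance is not satisfied; not a Ł∞-tautology — its value is 1 − min(a, 1−a).)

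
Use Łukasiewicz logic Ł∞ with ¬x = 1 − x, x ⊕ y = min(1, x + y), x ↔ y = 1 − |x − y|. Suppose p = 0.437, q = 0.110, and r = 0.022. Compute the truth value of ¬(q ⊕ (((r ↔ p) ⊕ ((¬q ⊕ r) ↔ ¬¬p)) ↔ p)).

r ↔ p = 1 − |0.022 − 0.437| = 1 − 0.415 = 0.585
¬q = 1 − 0.110 = 0.890
¬q ⊕ r = min(1, 0.890 + 0.022) = min(1, 0.912) = 0.912
¬p = 1 − 0.437 = 0.563
¬¬p = 1 − 0.563 = 0.437
(¬q ⊕ r) ↔ ¬¬p = 1 − |0.912 − 0.437| = 1 − 0.475 = 0.525
(r ↔ p) ⊕ ((¬q ⊕ r) ↔ ¬¬p) = min(1, 0.585 + 0.525) = min(1, 1.110) = 1.000
((r ↔ p) ⊕ ((¬q ⊕ r) ↔ ¬¬p)) ↔ p = 1 − |1.000 − 0.437| = 1 − 0.563 = 0.437
q ⊕ (((r ↔ p) ⊕ ((¬q ⊕ r) ↔ ¬¬p)) ↔ p) = min(1, 0.110 + 0.437) = min(1, 0.547) = 0.547
¬(q ⊕ (((r ↔ p) ⊕ ((¬q ⊕ r) ↔ ¬¬p)) ↔ p)) = 1 − 0.547 = 0.453

0.453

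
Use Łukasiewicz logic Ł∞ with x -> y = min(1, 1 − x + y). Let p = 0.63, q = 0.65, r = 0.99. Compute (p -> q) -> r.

0.99

p -> q = min(1, 1 − 0.63 + 0.65) = min(1, 1.02) = 1.00
(p -> q) -> r = min(1, 1 − 1.00 + 0.99) = min(1, 0.99) = 0.99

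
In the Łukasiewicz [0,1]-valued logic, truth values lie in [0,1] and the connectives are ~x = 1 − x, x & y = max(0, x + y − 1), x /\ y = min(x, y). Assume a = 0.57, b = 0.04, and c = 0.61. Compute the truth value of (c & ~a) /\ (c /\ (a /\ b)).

~a = 1 − 0.57 = 0.43
c & ~a = max(0, 0.61 + 0.43 − 1) = max(0, 0.04) = 0.04
a /\ b = min(0.57, 0.04) = 0.04
c /\ (a /\ b) = min(0.61, 0.04) = 0.04
(c & ~a) /\ (c /\ (a /\ b)) = min(0.04, 0.04) = 0.04

0.04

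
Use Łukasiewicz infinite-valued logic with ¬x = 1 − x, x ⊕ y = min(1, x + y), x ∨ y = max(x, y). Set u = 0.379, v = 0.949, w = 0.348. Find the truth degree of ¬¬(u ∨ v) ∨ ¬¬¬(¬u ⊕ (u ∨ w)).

0.949

u ∨ v = max(0.379, 0.949) = 0.949
¬(u ∨ v) = 1 − 0.949 = 0.051
¬¬(u ∨ v) = 1 − 0.051 = 0.949
¬u = 1 − 0.379 = 0.621
u ∨ w = max(0.379, 0.348) = 0.379
¬u ⊕ (u ∨ w) = min(1, 0.621 + 0.379) = min(1, 1.000) = 1.000
¬(¬u ⊕ (u ∨ w)) = 1 − 1.000 = 0.000
¬¬(¬u ⊕ (u ∨ w)) = 1 − 0.000 = 1.000
¬¬¬(¬u ⊕ (u ∨ w)) = 1 − 1.000 = 0.000
¬¬(u ∨ v) ∨ ¬¬¬(¬u ⊕ (u ∨ w)) = max(0.949, 0.000) = 0.949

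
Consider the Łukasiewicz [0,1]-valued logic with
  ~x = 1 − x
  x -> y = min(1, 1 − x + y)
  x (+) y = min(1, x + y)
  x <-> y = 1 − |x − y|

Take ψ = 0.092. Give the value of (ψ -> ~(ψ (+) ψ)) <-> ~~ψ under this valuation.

ψ (+) ψ = min(1, 0.092 + 0.092) = min(1, 0.184) = 0.184
~(ψ (+) ψ) = 1 − 0.184 = 0.816
ψ -> ~(ψ (+) ψ) = min(1, 1 − 0.092 + 0.816) = min(1, 1.724) = 1.000
~ψ = 1 − 0.092 = 0.908
~~ψ = 1 − 0.908 = 0.092
(ψ -> ~(ψ (+) ψ)) <-> ~~ψ = 1 − |1.000 − 0.092| = 1 − 0.908 = 0.092

0.092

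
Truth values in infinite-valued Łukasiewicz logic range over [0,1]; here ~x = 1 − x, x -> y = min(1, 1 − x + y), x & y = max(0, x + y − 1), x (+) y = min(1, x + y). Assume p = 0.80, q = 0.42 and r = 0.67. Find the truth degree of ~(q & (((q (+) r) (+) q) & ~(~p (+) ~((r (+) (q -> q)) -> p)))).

0.98

q (+) r = min(1, 0.42 + 0.67) = min(1, 1.09) = 1.00
(q (+) r) (+) q = min(1, 1.00 + 0.42) = min(1, 1.42) = 1.00
~p = 1 − 0.80 = 0.20
q -> q = min(1, 1 − 0.42 + 0.42) = min(1, 1.00) = 1.00
r (+) (q -> q) = min(1, 0.67 + 1.00) = min(1, 1.67) = 1.00
(r (+) (q -> q)) -> p = min(1, 1 − 1.00 + 0.80) = min(1, 0.80) = 0.80
~((r (+) (q -> q)) -> p) = 1 − 0.80 = 0.20
~p (+) ~((r (+) (q -> q)) -> p) = min(1, 0.20 + 0.20) = min(1, 0.40) = 0.40
~(~p (+) ~((r (+) (q -> q)) -> p)) = 1 − 0.40 = 0.60
((q (+) r) (+) q) & ~(~p (+) ~((r (+) (q -> q)) -> p)) = max(0, 1.00 + 0.60 − 1) = max(0, 0.60) = 0.60
q & (((q (+) r) (+) q) & ~(~p (+) ~((r (+) (q -> q)) -> p))) = max(0, 0.42 + 0.60 − 1) = max(0, 0.02) = 0.02
~(q & (((q (+) r) (+) q) & ~(~p (+) ~((r (+) (q -> q)) -> p)))) = 1 − 0.02 = 0.98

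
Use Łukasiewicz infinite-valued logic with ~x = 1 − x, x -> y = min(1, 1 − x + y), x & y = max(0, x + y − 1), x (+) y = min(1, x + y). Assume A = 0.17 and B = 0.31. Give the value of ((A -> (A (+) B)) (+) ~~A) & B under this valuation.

A (+) B = min(1, 0.17 + 0.31) = min(1, 0.48) = 0.48
A -> (A (+) B) = min(1, 1 − 0.17 + 0.48) = min(1, 1.31) = 1.00
~A = 1 − 0.17 = 0.83
~~A = 1 − 0.83 = 0.17
(A -> (A (+) B)) (+) ~~A = min(1, 1.00 + 0.17) = min(1, 1.17) = 1.00
((A -> (A (+) B)) (+) ~~A) & B = max(0, 1.00 + 0.31 − 1) = max(0, 0.31) = 0.31

0.31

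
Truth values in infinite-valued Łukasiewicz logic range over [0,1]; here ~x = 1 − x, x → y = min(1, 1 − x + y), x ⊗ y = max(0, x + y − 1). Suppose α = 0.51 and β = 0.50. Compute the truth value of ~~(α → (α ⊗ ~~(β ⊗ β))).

0.49

β ⊗ β = max(0, 0.50 + 0.50 − 1) = max(0, 0.00) = 0.00
~(β ⊗ β) = 1 − 0.00 = 1.00
~~(β ⊗ β) = 1 − 1.00 = 0.00
α ⊗ ~~(β ⊗ β) = max(0, 0.51 + 0.00 − 1) = max(0, -0.49) = 0.00
α → (α ⊗ ~~(β ⊗ β)) = min(1, 1 − 0.51 + 0.00) = min(1, 0.49) = 0.49
~(α → (α ⊗ ~~(β ⊗ β))) = 1 − 0.49 = 0.51
~~(α → (α ⊗ ~~(β ⊗ β))) = 1 − 0.51 = 0.49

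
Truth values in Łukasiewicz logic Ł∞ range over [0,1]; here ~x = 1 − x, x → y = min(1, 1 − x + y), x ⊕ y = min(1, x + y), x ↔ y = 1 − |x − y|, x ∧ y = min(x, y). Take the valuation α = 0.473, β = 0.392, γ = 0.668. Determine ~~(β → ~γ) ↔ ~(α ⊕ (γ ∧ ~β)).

~γ = 1 − 0.668 = 0.332
β → ~γ = min(1, 1 − 0.392 + 0.332) = min(1, 0.940) = 0.940
~(β → ~γ) = 1 − 0.940 = 0.060
~~(β → ~γ) = 1 − 0.060 = 0.940
~β = 1 − 0.392 = 0.608
γ ∧ ~β = min(0.668, 0.608) = 0.608
α ⊕ (γ ∧ ~β) = min(1, 0.473 + 0.608) = min(1, 1.081) = 1.000
~(α ⊕ (γ ∧ ~β)) = 1 − 1.000 = 0.000
~~(β → ~γ) ↔ ~(α ⊕ (γ ∧ ~β)) = 1 − |0.940 − 0.000| = 1 − 0.940 = 0.060

0.060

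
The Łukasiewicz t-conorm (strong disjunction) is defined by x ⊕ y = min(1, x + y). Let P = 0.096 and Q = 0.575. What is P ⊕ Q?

P ⊕ Q = min(1, 0.096 + 0.575) = min(1, 0.671) = 0.671
For comparison, the Gödel t-conorm max(x, y) would give 0.575.

0.671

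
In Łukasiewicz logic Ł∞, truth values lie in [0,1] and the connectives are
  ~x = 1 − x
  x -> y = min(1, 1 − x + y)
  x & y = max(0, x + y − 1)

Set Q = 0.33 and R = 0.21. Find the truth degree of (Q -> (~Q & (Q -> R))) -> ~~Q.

0.33

~Q = 1 − 0.33 = 0.67
Q -> R = min(1, 1 − 0.33 + 0.21) = min(1, 0.88) = 0.88
~Q & (Q -> R) = max(0, 0.67 + 0.88 − 1) = max(0, 0.55) = 0.55
Q -> (~Q & (Q -> R)) = min(1, 1 − 0.33 + 0.55) = min(1, 1.22) = 1.00
~~Q = 1 − 0.67 = 0.33
(Q -> (~Q & (Q -> R))) -> ~~Q = min(1, 1 − 1.00 + 0.33) = min(1, 0.33) = 0.33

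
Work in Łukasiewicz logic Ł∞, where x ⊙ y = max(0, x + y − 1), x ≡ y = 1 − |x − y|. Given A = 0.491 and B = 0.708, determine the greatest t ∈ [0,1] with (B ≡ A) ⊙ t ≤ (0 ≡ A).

0.726

B ≡ A = 1 − |0.708 − 0.491| = 1 − 0.217 = 0.783
So the left factor is B ≡ A = 0.783.
0 ≡ A = 1 − |0.000 − 0.491| = 1 − 0.491 = 0.509
So the right-hand bound is 0 ≡ A = 0.509.
The residuum of the Łukasiewicz t-norm gives the supremum: min(1, 1 − 0.783 + 0.509).
1 − 0.783 + 0.509 = 0.726, so t = min(1, 0.726) = 0.726.
Check: 0.783 ⊙ 0.726 = max(0, 0.509) = 0.509 ≤ 0.509.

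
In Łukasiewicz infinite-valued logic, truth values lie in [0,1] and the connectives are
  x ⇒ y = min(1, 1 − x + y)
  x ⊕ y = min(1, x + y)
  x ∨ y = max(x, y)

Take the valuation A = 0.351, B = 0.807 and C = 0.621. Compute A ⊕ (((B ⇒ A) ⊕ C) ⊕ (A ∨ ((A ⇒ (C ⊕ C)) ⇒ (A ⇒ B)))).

B ⇒ A = min(1, 1 − 0.807 + 0.351) = min(1, 0.544) = 0.544
(B ⇒ A) ⊕ C = min(1, 0.544 + 0.621) = min(1, 1.165) = 1.000
C ⊕ C = min(1, 0.621 + 0.621) = min(1, 1.242) = 1.000
A ⇒ (C ⊕ C) = min(1, 1 − 0.351 + 1.000) = min(1, 1.649) = 1.000
A ⇒ B = min(1, 1 − 0.351 + 0.807) = min(1, 1.456) = 1.000
(A ⇒ (C ⊕ C)) ⇒ (A ⇒ B) = min(1, 1 − 1.000 + 1.000) = min(1, 1.000) = 1.000
A ∨ ((A ⇒ (C ⊕ C)) ⇒ (A ⇒ B)) = max(0.351, 1.000) = 1.000
((B ⇒ A) ⊕ C) ⊕ (A ∨ ((A ⇒ (C ⊕ C)) ⇒ (A ⇒ B))) = min(1, 1.000 + 1.000) = min(1, 2.000) = 1.000
A ⊕ (((B ⇒ A) ⊕ C) ⊕ (A ∨ ((A ⇒ (C ⊕ C)) ⇒ (A ⇒ B)))) = min(1, 0.351 + 1.000) = min(1, 1.351) = 1.000

1.000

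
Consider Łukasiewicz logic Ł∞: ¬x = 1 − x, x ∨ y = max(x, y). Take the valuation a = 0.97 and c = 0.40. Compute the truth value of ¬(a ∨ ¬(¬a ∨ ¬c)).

0.03

¬a = 1 − 0.97 = 0.03
¬c = 1 − 0.40 = 0.60
¬a ∨ ¬c = max(0.03, 0.60) = 0.60
¬(¬a ∨ ¬c) = 1 − 0.60 = 0.40
a ∨ ¬(¬a ∨ ¬c) = max(0.97, 0.40) = 0.97
¬(a ∨ ¬(¬a ∨ ¬c)) = 1 − 0.97 = 0.03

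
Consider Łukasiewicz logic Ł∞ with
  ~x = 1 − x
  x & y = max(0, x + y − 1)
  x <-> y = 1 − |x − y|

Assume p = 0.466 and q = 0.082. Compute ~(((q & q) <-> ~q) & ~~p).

q & q = max(0, 0.082 + 0.082 − 1) = max(0, -0.836) = 0.000
~q = 1 − 0.082 = 0.918
(q & q) <-> ~q = 1 − |0.000 − 0.918| = 1 − 0.918 = 0.082
~p = 1 − 0.466 = 0.534
~~p = 1 − 0.534 = 0.466
((q & q) <-> ~q) & ~~p = max(0, 0.082 + 0.466 − 1) = max(0, -0.452) = 0.000
~(((q & q) <-> ~q) & ~~p) = 1 − 0.000 = 1.000

1.000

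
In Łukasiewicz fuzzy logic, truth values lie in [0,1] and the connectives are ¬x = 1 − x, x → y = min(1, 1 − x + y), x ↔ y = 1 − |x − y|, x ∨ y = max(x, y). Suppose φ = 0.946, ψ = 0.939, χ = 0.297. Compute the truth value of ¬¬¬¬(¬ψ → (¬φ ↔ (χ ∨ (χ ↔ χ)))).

0.993

¬ψ = 1 − 0.939 = 0.061
¬φ = 1 − 0.946 = 0.054
χ ↔ χ = 1 − |0.297 − 0.297| = 1 − 0.000 = 1.000
χ ∨ (χ ↔ χ) = max(0.297, 1.000) = 1.000
¬φ ↔ (χ ∨ (χ ↔ χ)) = 1 − |0.054 − 1.000| = 1 − 0.946 = 0.054
¬ψ → (¬φ ↔ (χ ∨ (χ ↔ χ))) = min(1, 1 − 0.061 + 0.054) = min(1, 0.993) = 0.993
¬(¬ψ → (¬φ ↔ (χ ∨ (χ ↔ χ)))) = 1 − 0.993 = 0.007
¬¬(¬ψ → (¬φ ↔ (χ ∨ (χ ↔ χ)))) = 1 − 0.007 = 0.993
¬¬¬(¬ψ → (¬φ ↔ (χ ∨ (χ ↔ χ)))) = 1 − 0.993 = 0.007
¬¬¬¬(¬ψ → (¬φ ↔ (χ ∨ (χ ↔ χ)))) = 1 − 0.007 = 0.993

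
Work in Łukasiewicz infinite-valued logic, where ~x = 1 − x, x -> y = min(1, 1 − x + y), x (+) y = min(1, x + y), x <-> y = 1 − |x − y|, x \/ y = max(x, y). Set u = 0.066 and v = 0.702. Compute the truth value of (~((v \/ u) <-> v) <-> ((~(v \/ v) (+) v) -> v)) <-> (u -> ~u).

v \/ u = max(0.702, 0.066) = 0.702
(v \/ u) <-> v = 1 − |0.702 − 0.702| = 1 − 0.000 = 1.000
~((v \/ u) <-> v) = 1 − 1.000 = 0.000
v \/ v = max(0.702, 0.702) = 0.702
~(v \/ v) = 1 − 0.702 = 0.298
~(v \/ v) (+) v = min(1, 0.298 + 0.702) = min(1, 1.000) = 1.000
(~(v \/ v) (+) v) -> v = min(1, 1 − 1.000 + 0.702) = min(1, 0.702) = 0.702
~((v \/ u) <-> v) <-> ((~(v \/ v) (+) v) -> v) = 1 − |0.000 − 0.702| = 1 − 0.702 = 0.298
~u = 1 − 0.066 = 0.934
u -> ~u = min(1, 1 − 0.066 + 0.934) = min(1, 1.868) = 1.000
(~((v \/ u) <-> v) <-> ((~(v \/ v) (+) v) -> v)) <-> (u -> ~u) = 1 − |0.298 − 1.000| = 1 − 0.702 = 0.298

0.298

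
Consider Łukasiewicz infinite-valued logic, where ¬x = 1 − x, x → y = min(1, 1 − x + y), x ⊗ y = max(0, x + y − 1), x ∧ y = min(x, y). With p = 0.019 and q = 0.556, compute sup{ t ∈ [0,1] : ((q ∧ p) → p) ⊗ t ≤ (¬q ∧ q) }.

q ∧ p = min(0.556, 0.019) = 0.019
(q ∧ p) → p = min(1, 1 − 0.019 + 0.019) = min(1, 1.000) = 1.000
So the left factor is (q ∧ p) → p = 1.000.
¬q = 1 − 0.556 = 0.444
¬q ∧ q = min(0.444, 0.556) = 0.444
So the right-hand bound is ¬q ∧ q = 0.444.
The residuum of the Łukasiewicz t-norm gives the supremum: min(1, 1 − 1.000 + 0.444).
1 − 1.000 + 0.444 = 0.444, so t = min(1, 0.444) = 0.444.
Check: 1.000 ⊗ 0.444 = max(0, 0.444) = 0.444 ≤ 0.444.

0.444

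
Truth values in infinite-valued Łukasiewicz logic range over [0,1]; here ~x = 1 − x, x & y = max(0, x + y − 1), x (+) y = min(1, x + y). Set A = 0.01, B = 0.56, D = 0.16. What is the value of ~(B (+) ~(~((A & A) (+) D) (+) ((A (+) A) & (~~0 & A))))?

0.28

A & A = max(0, 0.01 + 0.01 − 1) = max(0, -0.98) = 0.00
(A & A) (+) D = min(1, 0.00 + 0.16) = min(1, 0.16) = 0.16
~((A & A) (+) D) = 1 − 0.16 = 0.84
A (+) A = min(1, 0.01 + 0.01) = min(1, 0.02) = 0.02
~0 = 1 − 0.00 = 1.00
~~0 = 1 − 1.00 = 0.00
~~0 & A = max(0, 0.00 + 0.01 − 1) = max(0, -0.99) = 0.00
(A (+) A) & (~~0 & A) = max(0, 0.02 + 0.00 − 1) = max(0, -0.98) = 0.00
~((A & A) (+) D) (+) ((A (+) A) & (~~0 & A)) = min(1, 0.84 + 0.00) = min(1, 0.84) = 0.84
~(~((A & A) (+) D) (+) ((A (+) A) & (~~0 & A))) = 1 − 0.84 = 0.16
B (+) ~(~((A & A) (+) D) (+) ((A (+) A) & (~~0 & A))) = min(1, 0.56 + 0.16) = min(1, 0.72) = 0.72
~(B (+) ~(~((A & A) (+) D) (+) ((A (+) A) & (~~0 & A)))) = 1 − 0.72 = 0.28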